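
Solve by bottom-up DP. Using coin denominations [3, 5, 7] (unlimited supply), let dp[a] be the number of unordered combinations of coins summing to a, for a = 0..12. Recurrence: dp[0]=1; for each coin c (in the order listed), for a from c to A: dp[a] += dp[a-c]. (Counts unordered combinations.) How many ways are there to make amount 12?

2

after  coin     0     1     2     3     4     5     6     7     8     9    10    11    12
          3     1     0     0     1     0     0     1     0     0     1     0     0     1
          5     1     0     0     1     0     1     1     0     1     1     1     1     1
          7     1     0     0     1     0     1     1     1     1     1     2     1     2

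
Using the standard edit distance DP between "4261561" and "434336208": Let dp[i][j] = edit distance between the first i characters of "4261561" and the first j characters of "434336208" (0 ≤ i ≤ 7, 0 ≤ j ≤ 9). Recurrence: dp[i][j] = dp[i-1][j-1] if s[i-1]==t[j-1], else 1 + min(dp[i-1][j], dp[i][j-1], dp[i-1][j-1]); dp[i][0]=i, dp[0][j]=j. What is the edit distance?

7

   ''  4  3  4  3  3  6  2  0  8
''  0  1  2  3  4  5  6  7  8  9
 4  1  0  1  2  3  4  5  6  7  8
 2  2  1  1  2  3  4  5  5  6  7
 6  3  2  2  2  3  4  4  5  6  7
 1  4  3  3  3  3  4  5  5  6  7
 5  5  4  4  4  4  4  5  6  6  7
 6  6  5  5  5  5  5  4  5  6  7
 1  7  6  6  6  6  6  5  5  6  7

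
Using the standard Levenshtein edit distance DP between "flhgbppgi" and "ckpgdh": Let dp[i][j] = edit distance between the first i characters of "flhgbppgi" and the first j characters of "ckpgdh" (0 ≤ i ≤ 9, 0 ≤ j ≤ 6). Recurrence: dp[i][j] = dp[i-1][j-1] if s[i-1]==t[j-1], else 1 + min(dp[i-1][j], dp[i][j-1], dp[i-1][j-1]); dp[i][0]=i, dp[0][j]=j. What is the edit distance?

8

   ''  c  k  p  g  d  h
''  0  1  2  3  4  5  6
 f  1  1  2  3  4  5  6
 l  2  2  2  3  4  5  6
 h  3  3  3  3  4  5  5
 g  4  4  4  4  3  4  5
 b  5  5  5  5  4  4  5
 p  6  6  6  5  5  5  5
 p  7  7  7  6  6  6  6
 g  8  8  8  7  6  7  7
 i  9  9  9  8  7  7  8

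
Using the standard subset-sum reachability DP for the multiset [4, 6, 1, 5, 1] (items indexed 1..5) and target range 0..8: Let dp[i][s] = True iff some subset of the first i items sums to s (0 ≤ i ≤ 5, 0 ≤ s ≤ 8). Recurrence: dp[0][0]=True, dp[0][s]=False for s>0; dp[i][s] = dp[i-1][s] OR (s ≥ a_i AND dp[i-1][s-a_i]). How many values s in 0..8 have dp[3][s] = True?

i\s   0   1   2   3   4   5   6   7   8
  0   T   F   F   F   F   F   F   F   F
  1   T   F   F   F   T   F   F   F   F
  2   T   F   F   F   T   F   T   F   F
  3   T   T   F   F   T   T   T   T   F
  4   T   T   F   F   T   T   T   T   F
  5   T   T   T   F   T   T   T   T   T

6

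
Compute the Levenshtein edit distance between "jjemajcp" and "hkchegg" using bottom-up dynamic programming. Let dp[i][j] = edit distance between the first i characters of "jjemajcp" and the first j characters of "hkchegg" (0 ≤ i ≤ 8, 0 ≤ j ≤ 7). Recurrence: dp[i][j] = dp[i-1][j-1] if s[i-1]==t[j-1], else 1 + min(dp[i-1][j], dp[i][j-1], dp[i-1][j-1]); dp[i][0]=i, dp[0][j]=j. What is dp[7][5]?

   ''  h  k  c  h  e  g  g
''  0  1  2  3  4  5  6  7
 j  1  1  2  3  4  5  6  7
 j  2  2  2  3  4  5  6  7
 e  3  3  3  3  4  4  5  6
 m  4  4  4  4  4  5  5  6
 a  5  5  5  5  5  5  6  6
 j  6  6  6  6  6  6  6  7
 c  7  7  7  6  7  7  7  7
 p  8  8  8  7  7  8  8  8

7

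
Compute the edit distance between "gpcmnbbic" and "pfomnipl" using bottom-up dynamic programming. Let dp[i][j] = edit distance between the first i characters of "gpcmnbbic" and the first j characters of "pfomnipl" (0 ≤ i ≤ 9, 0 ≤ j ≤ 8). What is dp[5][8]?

6

   ''  p  f  o  m  n  i  p  l
''  0  1  2  3  4  5  6  7  8
 g  1  1  2  3  4  5  6  7  8
 p  2  1  2  3  4  5  6  6  7
 c  3  2  2  3  4  5  6  7  7
 m  4  3  3  3  3  4  5  6  7
 n  5  4  4  4  4  3  4  5  6
 b  6  5  5  5  5  4  4  5  6
 b  7  6  6  6  6  5  5  5  6
 i  8  7  7  7  7  6  5  6  6
 c  9  8  8  8  8  7  6  6  7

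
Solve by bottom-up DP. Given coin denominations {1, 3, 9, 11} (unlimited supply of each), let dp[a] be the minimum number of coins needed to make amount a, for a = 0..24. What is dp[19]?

3

 a  0  1  2  3  4  5  6  7  8  9 10 11 12 13 14 15 16 17 18 19 20 21 22 23 24
dp  0  1  2  1  2  3  2  3  4  1  2  1  2  3  2  3  4  3  2  3  2  3  2  3  4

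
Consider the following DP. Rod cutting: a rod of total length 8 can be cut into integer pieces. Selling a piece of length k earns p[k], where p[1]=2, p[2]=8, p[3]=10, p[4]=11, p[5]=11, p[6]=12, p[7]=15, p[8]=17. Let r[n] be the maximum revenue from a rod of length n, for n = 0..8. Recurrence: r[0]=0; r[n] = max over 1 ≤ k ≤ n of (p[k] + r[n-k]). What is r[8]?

   n    0    1    2    3    4    5    6    7    8
r[n]    0    2    8   10   16   18   24   26   32

32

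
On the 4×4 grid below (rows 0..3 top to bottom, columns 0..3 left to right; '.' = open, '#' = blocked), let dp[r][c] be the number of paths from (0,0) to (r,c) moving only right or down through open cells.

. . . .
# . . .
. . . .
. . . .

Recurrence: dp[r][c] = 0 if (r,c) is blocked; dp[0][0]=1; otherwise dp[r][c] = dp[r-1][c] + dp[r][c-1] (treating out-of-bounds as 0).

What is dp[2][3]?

r\c   0   1   2   3
  0   1   1   1   1
  1   0   1   2   3
  2   0   1   3   6
  3   0   1   4  10

6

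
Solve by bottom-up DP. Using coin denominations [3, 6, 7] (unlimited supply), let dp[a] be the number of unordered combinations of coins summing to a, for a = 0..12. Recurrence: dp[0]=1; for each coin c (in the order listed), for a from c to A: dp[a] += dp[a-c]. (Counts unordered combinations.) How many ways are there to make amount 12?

after  coin     0     1     2     3     4     5     6     7     8     9    10    11    12
          3     1     0     0     1     0     0     1     0     0     1     0     0     1
          6     1     0     0     1     0     0     2     0     0     2     0     0     3
          7     1     0     0     1     0     0     2     1     0     2     1     0     3

3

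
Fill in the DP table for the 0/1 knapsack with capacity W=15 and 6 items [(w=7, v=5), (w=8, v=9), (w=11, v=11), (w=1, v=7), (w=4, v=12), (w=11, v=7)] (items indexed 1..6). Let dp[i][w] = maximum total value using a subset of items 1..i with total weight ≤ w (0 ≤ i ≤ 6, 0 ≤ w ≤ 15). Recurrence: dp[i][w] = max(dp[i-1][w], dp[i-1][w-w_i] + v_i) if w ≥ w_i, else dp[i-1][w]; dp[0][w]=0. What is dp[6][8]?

i\w   0   1   2   3   4   5   6   7   8   9  10  11  12  13  14  15
  0   0   0   0   0   0   0   0   0   0   0   0   0   0   0   0   0
  1   0   0   0   0   0   0   0   5   5   5   5   5   5   5   5   5
  2   0   0   0   0   0   0   0   5   9   9   9   9   9   9   9  14
  3   0   0   0   0   0   0   0   5   9   9   9  11  11  11  11  14
  4   0   7   7   7   7   7   7   7  12  16  16  16  18  18  18  18
  5   0   7   7   7  12  19  19  19  19  19  19  19  24  28  28  28
  6   0   7   7   7  12  19  19  19  19  19  19  19  24  28  28  28

19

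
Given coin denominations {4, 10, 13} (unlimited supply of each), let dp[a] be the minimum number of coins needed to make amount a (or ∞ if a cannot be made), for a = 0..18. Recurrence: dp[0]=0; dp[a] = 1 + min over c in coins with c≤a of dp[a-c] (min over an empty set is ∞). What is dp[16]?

4

 a  0  1  2  3  4  5  6  7  8  9 10 11 12 13 14 15 16 17 18
dp  0  -  -  -  1  -  -  -  2  -  1  -  3  1  2  -  4  2  3
(- denotes ∞ / unreachable)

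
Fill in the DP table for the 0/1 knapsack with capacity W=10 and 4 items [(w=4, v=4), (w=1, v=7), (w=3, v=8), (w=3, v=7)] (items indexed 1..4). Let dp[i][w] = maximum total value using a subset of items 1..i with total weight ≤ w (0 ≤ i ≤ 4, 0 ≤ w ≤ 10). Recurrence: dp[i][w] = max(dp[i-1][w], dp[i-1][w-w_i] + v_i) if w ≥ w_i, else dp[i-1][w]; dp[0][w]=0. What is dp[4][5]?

15

i\w   0   1   2   3   4   5   6   7   8   9  10
  0   0   0   0   0   0   0   0   0   0   0   0
  1   0   0   0   0   4   4   4   4   4   4   4
  2   0   7   7   7   7  11  11  11  11  11  11
  3   0   7   7   8  15  15  15  15  19  19  19
  4   0   7   7   8  15  15  15  22  22  22  22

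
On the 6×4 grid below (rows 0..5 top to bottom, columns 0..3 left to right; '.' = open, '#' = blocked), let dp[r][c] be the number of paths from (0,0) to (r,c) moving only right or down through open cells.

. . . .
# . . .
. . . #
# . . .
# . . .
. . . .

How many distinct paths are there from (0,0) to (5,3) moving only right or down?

r\c   0   1   2   3
  0   1   1   1   1
  1   0   1   2   3
  2   0   1   3   0
  3   0   1   4   4
  4   0   1   5   9
  5   0   1   6  15

15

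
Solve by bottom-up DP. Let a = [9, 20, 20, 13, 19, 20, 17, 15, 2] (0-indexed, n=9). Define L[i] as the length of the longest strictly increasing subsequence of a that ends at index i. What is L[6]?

   i    0    1    2    3    4    5    6    7    8
a[i]    9   20   20   13   19   20   17   15    2
L[i]    1    2    2    2    3    4    3    3    1

3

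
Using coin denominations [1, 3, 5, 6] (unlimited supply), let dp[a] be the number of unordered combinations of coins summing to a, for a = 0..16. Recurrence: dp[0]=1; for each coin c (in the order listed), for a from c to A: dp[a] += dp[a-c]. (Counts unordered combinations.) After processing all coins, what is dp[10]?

9

after  coin     0     1     2     3     4     5     6     7     8     9    10    11    12    13    14    15    16
          1     1     1     1     1     1     1     1     1     1     1     1     1     1     1     1     1     1
          3     1     1     1     2     2     2     3     3     3     4     4     4     5     5     5     6     6
          5     1     1     1     2     2     3     4     4     5     6     7     8     9    10    11    13    14
          6     1     1     1     2     2     3     5     5     6     8     9    11    14    15    17    21    23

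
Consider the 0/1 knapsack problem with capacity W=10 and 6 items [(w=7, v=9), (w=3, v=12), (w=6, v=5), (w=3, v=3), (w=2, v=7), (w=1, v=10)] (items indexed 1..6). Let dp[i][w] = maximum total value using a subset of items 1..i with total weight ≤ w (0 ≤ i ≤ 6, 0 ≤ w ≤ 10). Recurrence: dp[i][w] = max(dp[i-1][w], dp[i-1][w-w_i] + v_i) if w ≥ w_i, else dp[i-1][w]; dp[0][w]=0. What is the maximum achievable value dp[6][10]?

32

i\w   0   1   2   3   4   5   6   7   8   9  10
  0   0   0   0   0   0   0   0   0   0   0   0
  1   0   0   0   0   0   0   0   9   9   9   9
  2   0   0   0  12  12  12  12  12  12  12  21
  3   0   0   0  12  12  12  12  12  12  17  21
  4   0   0   0  12  12  12  15  15  15  17  21
  5   0   0   7  12  12  19  19  19  22  22  22
  6   0  10  10  17  22  22  29  29  29  32  32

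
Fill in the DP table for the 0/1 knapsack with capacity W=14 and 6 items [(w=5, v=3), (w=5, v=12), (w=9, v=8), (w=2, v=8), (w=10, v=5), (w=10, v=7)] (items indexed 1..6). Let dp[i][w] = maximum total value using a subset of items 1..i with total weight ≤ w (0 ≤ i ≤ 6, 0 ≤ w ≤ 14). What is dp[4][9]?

i\w   0   1   2   3   4   5   6   7   8   9  10  11  12  13  14
  0   0   0   0   0   0   0   0   0   0   0   0   0   0   0   0
  1   0   0   0   0   0   3   3   3   3   3   3   3   3   3   3
  2   0   0   0   0   0  12  12  12  12  12  15  15  15  15  15
  3   0   0   0   0   0  12  12  12  12  12  15  15  15  15  20
  4   0   0   8   8   8  12  12  20  20  20  20  20  23  23  23
  5   0   0   8   8   8  12  12  20  20  20  20  20  23  23  23
  6   0   0   8   8   8  12  12  20  20  20  20  20  23  23  23

20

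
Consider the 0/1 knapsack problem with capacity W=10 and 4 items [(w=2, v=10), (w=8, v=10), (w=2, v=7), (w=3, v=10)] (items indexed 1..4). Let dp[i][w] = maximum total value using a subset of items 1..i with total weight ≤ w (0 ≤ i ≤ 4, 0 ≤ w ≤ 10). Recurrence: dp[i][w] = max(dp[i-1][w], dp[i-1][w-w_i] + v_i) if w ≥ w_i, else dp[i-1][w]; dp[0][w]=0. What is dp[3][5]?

17

i\w   0   1   2   3   4   5   6   7   8   9  10
  0   0   0   0   0   0   0   0   0   0   0   0
  1   0   0  10  10  10  10  10  10  10  10  10
  2   0   0  10  10  10  10  10  10  10  10  20
  3   0   0  10  10  17  17  17  17  17  17  20
  4   0   0  10  10  17  20  20  27  27  27  27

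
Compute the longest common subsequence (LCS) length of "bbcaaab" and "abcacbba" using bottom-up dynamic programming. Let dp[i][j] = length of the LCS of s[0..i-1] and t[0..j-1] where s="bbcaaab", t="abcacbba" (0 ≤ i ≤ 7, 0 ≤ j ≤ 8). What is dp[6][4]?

   ''  a  b  c  a  c  b  b  a
''  0  0  0  0  0  0  0  0  0
 b  0  0  1  1  1  1  1  1  1
 b  0  0  1  1  1  1  2  2  2
 c  0  0  1  2  2  2  2  2  2
 a  0  1  1  2  3  3  3  3  3
 a  0  1  1  2  3  3  3  3  4
 a  0  1  1  2  3  3  3  3  4
 b  0  1  2  2  3  3  4  4  4

3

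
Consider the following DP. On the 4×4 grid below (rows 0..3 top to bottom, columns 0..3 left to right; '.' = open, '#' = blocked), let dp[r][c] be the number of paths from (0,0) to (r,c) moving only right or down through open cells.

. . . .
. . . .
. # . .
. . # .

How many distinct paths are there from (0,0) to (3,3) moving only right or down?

7

r\c   0   1   2   3
  0   1   1   1   1
  1   1   2   3   4
  2   1   0   3   7
  3   1   1   0   7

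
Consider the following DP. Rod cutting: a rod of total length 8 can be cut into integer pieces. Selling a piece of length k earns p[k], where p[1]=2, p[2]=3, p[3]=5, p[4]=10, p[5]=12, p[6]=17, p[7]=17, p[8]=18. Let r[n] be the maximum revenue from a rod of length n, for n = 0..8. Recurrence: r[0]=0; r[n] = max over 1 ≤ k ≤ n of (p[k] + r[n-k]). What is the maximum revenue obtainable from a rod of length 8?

21

   n    0    1    2    3    4    5    6    7    8
r[n]    0    2    4    6   10   12   17   19   21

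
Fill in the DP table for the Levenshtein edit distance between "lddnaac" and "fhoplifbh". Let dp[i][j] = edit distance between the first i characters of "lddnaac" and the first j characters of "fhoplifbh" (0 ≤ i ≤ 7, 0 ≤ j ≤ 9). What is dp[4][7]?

7

   ''  f  h  o  p  l  i  f  b  h
''  0  1  2  3  4  5  6  7  8  9
 l  1  1  2  3  4  4  5  6  7  8
 d  2  2  2  3  4  5  5  6  7  8
 d  3  3  3  3  4  5  6  6  7  8
 n  4  4  4  4  4  5  6  7  7  8
 a  5  5  5  5  5  5  6  7  8  8
 a  6  6  6  6  6  6  6  7  8  9
 c  7  7  7  7  7  7  7  7  8  9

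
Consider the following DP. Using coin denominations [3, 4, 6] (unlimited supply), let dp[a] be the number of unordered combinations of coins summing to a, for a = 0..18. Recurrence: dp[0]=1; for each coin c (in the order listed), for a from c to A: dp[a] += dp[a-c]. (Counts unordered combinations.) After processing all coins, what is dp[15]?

4

after  coin     0     1     2     3     4     5     6     7     8     9    10    11    12    13    14    15    16    17    18
          3     1     0     0     1     0     0     1     0     0     1     0     0     1     0     0     1     0     0     1
          4     1     0     0     1     1     0     1     1     1     1     1     1     2     1     1     2     2     1     2
          6     1     0     0     1     1     0     2     1     1     2     2     1     4     2     2     4     4     2     6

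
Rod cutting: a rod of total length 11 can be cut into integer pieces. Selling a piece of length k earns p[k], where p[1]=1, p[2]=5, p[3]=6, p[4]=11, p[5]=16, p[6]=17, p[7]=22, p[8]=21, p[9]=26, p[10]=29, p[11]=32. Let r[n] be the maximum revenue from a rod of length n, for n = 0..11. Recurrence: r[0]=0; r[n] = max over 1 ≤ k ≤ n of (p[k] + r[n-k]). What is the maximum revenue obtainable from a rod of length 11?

33

   n    0    1    2    3    4    5    6    7    8    9   10   11
r[n]    0    1    5    6   11   16   17   22   23   27   32   33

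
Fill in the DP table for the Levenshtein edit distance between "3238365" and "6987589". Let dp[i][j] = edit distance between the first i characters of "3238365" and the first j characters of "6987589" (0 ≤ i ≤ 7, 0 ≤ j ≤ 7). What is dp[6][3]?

5

   ''  6  9  8  7  5  8  9
''  0  1  2  3  4  5  6  7
 3  1  1  2  3  4  5  6  7
 2  2  2  2  3  4  5  6  7
 3  3  3  3  3  4  5  6  7
 8  4  4  4  3  4  5  5  6
 3  5  5  5  4  4  5  6  6
 6  6  5  6  5  5  5  6  7
 5  7  6  6  6  6  5  6  7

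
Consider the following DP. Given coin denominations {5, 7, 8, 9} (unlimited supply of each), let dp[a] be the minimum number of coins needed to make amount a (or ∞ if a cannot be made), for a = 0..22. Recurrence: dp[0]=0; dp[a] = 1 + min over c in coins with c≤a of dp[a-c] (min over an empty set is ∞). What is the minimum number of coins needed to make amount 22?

3

 a  0  1  2  3  4  5  6  7  8  9 10 11 12 13 14 15 16 17 18 19 20 21 22
dp  0  -  -  -  -  1  -  1  1  1  2  -  2  2  2  2  2  2  2  3  3  3  3
(- denotes ∞ / unreachable)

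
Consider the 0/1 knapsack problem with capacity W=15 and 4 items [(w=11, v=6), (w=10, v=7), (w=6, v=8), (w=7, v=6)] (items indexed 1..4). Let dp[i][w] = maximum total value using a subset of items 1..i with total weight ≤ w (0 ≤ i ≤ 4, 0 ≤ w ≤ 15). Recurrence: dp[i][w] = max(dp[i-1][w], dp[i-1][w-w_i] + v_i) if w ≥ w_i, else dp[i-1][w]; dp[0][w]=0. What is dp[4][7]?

i\w   0   1   2   3   4   5   6   7   8   9  10  11  12  13  14  15
  0   0   0   0   0   0   0   0   0   0   0   0   0   0   0   0   0
  1   0   0   0   0   0   0   0   0   0   0   0   6   6   6   6   6
  2   0   0   0   0   0   0   0   0   0   0   7   7   7   7   7   7
  3   0   0   0   0   0   0   8   8   8   8   8   8   8   8   8   8
  4   0   0   0   0   0   0   8   8   8   8   8   8   8  14  14  14

8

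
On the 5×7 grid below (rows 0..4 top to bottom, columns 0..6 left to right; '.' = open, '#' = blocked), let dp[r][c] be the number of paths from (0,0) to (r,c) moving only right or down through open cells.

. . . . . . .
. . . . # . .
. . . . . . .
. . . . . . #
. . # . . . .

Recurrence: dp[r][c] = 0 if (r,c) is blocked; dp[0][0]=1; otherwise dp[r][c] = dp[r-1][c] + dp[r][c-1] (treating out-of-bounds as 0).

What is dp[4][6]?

r\c   0   1   2   3   4   5   6
  0   1   1   1   1   1   1   1
  1   1   2   3   4   0   1   2
  2   1   3   6  10  10  11  13
  3   1   4  10  20  30  41   0
  4   1   5   0  20  50  91  91

91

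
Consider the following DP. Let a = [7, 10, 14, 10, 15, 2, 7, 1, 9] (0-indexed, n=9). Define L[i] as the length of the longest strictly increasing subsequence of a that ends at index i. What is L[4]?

   i    0    1    2    3    4    5    6    7    8
a[i]    7   10   14   10   15    2    7    1    9
L[i]    1    2    3    2    4    1    2    1    3

4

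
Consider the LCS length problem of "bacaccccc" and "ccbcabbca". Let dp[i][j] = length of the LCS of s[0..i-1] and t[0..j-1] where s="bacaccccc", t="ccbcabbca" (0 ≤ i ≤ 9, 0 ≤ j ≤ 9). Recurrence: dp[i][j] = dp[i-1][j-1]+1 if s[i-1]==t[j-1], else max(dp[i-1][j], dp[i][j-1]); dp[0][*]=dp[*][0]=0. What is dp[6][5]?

   ''  c  c  b  c  a  b  b  c  a
''  0  0  0  0  0  0  0  0  0  0
 b  0  0  0  1  1  1  1  1  1  1
 a  0  0  0  1  1  2  2  2  2  2
 c  0  1  1  1  2  2  2  2  3  3
 a  0  1  1  1  2  3  3  3  3  4
 c  0  1  2  2  2  3  3  3  4  4
 c  0  1  2  2  3  3  3  3  4  4
 c  0  1  2  2  3  3  3  3  4  4
 c  0  1  2  2  3  3  3  3  4  4
 c  0  1  2  2  3  3  3  3  4  4

3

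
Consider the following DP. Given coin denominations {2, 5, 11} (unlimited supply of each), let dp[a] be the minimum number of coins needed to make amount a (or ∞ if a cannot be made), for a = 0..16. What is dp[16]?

 a  0  1  2  3  4  5  6  7  8  9 10 11 12 13 14 15 16
dp  0  -  1  -  2  1  3  2  4  3  2  1  3  2  4  3  2
(- denotes ∞ / unreachable)

2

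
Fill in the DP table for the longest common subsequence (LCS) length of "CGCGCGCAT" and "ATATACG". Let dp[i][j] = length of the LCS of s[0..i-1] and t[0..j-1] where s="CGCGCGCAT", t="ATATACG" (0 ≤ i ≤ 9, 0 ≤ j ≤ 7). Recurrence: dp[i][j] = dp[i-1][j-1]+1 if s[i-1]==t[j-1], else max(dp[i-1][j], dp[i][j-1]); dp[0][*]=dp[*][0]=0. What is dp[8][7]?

2

   ''  A  T  A  T  A  C  G
''  0  0  0  0  0  0  0  0
 C  0  0  0  0  0  0  1  1
 G  0  0  0  0  0  0  1  2
 C  0  0  0  0  0  0  1  2
 G  0  0  0  0  0  0  1  2
 C  0  0  0  0  0  0  1  2
 G  0  0  0  0  0  0  1  2
 C  0  0  0  0  0  0  1  2
 A  0  1  1  1  1  1  1  2
 T  0  1  2  2  2  2  2  2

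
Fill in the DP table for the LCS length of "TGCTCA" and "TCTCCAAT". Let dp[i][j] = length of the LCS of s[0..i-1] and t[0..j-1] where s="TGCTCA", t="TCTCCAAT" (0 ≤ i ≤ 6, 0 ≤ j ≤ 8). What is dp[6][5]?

   ''  T  C  T  C  C  A  A  T
''  0  0  0  0  0  0  0  0  0
 T  0  1  1  1  1  1  1  1  1
 G  0  1  1  1  1  1  1  1  1
 C  0  1  2  2  2  2  2  2  2
 T  0  1  2  3  3  3  3  3  3
 C  0  1  2  3  4  4  4  4  4
 A  0  1  2  3  4  4  5  5  5

4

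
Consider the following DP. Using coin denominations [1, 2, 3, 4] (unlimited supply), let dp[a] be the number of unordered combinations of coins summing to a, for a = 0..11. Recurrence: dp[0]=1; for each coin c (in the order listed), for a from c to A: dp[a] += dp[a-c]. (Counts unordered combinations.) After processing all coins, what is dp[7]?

after  coin     0     1     2     3     4     5     6     7     8     9    10    11
          1     1     1     1     1     1     1     1     1     1     1     1     1
          2     1     1     2     2     3     3     4     4     5     5     6     6
          3     1     1     2     3     4     5     7     8    10    12    14    16
          4     1     1     2     3     5     6     9    11    15    18    23    27

11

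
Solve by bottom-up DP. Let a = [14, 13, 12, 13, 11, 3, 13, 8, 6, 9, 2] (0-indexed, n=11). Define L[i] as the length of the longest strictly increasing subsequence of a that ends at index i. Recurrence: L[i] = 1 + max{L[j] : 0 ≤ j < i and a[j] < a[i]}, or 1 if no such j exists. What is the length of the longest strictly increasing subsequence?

   i    0    1    2    3    4    5    6    7    8    9   10
a[i]   14   13   12   13   11    3   13    8    6    9    2
L[i]    1    1    1    2    1    1    2    2    2    3    1

3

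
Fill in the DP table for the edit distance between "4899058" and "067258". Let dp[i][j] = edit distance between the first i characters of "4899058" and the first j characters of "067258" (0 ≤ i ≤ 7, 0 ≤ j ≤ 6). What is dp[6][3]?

6

   ''  0  6  7  2  5  8
''  0  1  2  3  4  5  6
 4  1  1  2  3  4  5  6
 8  2  2  2  3  4  5  5
 9  3  3  3  3  4  5  6
 9  4  4  4  4  4  5  6
 0  5  4  5  5  5  5  6
 5  6  5  5  6  6  5  6
 8  7  6  6  6  7  6  5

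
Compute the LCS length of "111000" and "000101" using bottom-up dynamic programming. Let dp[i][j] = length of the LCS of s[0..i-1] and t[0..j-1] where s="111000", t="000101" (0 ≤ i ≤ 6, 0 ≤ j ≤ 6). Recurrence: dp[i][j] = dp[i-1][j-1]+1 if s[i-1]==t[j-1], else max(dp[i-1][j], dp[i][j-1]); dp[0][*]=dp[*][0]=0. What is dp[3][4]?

1

   ''  0  0  0  1  0  1
''  0  0  0  0  0  0  0
 1  0  0  0  0  1  1  1
 1  0  0  0  0  1  1  2
 1  0  0  0  0  1  1  2
 0  0  1  1  1  1  2  2
 0  0  1  2  2  2  2  2
 0  0  1  2  3  3  3  3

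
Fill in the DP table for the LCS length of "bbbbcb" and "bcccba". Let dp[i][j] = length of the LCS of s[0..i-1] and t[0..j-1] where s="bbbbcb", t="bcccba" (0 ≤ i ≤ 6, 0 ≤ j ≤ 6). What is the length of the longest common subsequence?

   ''  b  c  c  c  b  a
''  0  0  0  0  0  0  0
 b  0  1  1  1  1  1  1
 b  0  1  1  1  1  2  2
 b  0  1  1  1  1  2  2
 b  0  1  1  1  1  2  2
 c  0  1  2  2  2  2  2
 b  0  1  2  2  2  3  3

3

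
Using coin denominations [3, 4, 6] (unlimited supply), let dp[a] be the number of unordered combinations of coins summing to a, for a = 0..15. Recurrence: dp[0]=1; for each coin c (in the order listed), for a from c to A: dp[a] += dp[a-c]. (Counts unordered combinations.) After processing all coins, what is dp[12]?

after  coin     0     1     2     3     4     5     6     7     8     9    10    11    12    13    14    15
          3     1     0     0     1     0     0     1     0     0     1     0     0     1     0     0     1
          4     1     0     0     1     1     0     1     1     1     1     1     1     2     1     1     2
          6     1     0     0     1     1     0     2     1     1     2     2     1     4     2     2     4

4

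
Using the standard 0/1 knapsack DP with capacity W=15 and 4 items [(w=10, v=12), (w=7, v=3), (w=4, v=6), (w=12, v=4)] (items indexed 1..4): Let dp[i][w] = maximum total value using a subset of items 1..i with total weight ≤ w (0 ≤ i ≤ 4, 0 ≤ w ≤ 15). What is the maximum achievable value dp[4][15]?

18

i\w   0   1   2   3   4   5   6   7   8   9  10  11  12  13  14  15
  0   0   0   0   0   0   0   0   0   0   0   0   0   0   0   0   0
  1   0   0   0   0   0   0   0   0   0   0  12  12  12  12  12  12
  2   0   0   0   0   0   0   0   3   3   3  12  12  12  12  12  12
  3   0   0   0   0   6   6   6   6   6   6  12  12  12  12  18  18
  4   0   0   0   0   6   6   6   6   6   6  12  12  12  12  18  18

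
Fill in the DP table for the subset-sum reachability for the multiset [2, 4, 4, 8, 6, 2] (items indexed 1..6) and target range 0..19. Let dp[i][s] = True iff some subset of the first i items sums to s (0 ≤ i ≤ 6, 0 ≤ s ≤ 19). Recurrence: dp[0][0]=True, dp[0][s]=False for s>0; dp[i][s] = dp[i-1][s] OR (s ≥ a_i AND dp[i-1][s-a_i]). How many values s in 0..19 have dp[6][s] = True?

10

i\s   0   1   2   3   4   5   6   7   8   9  10  11  12  13  14  15  16  17  18  19
  0   T   F   F   F   F   F   F   F   F   F   F   F   F   F   F   F   F   F   F   F
  1   T   F   T   F   F   F   F   F   F   F   F   F   F   F   F   F   F   F   F   F
  2   T   F   T   F   T   F   T   F   F   F   F   F   F   F   F   F   F   F   F   F
  3   T   F   T   F   T   F   T   F   T   F   T   F   F   F   F   F   F   F   F   F
  4   T   F   T   F   T   F   T   F   T   F   T   F   T   F   T   F   T   F   T   F
  5   T   F   T   F   T   F   T   F   T   F   T   F   T   F   T   F   T   F   T   F
  6   T   F   T   F   T   F   T   F   T   F   T   F   T   F   T   F   T   F   T   F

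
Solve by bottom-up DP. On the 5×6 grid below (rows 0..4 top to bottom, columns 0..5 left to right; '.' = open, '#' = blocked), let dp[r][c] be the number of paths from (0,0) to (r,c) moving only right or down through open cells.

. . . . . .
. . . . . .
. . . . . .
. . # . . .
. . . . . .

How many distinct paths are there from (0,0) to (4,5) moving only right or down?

86

r\c   0   1   2   3   4   5
  0   1   1   1   1   1   1
  1   1   2   3   4   5   6
  2   1   3   6  10  15  21
  3   1   4   0  10  25  46
  4   1   5   5  15  40  86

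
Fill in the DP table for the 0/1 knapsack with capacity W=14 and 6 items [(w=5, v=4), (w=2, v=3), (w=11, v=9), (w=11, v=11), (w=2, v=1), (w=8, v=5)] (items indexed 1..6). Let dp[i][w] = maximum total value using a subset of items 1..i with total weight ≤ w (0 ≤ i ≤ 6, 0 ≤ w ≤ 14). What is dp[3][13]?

12

i\w   0   1   2   3   4   5   6   7   8   9  10  11  12  13  14
  0   0   0   0   0   0   0   0   0   0   0   0   0   0   0   0
  1   0   0   0   0   0   4   4   4   4   4   4   4   4   4   4
  2   0   0   3   3   3   4   4   7   7   7   7   7   7   7   7
  3   0   0   3   3   3   4   4   7   7   7   7   9   9  12  12
  4   0   0   3   3   3   4   4   7   7   7   7  11  11  14  14
  5   0   0   3   3   4   4   4   7   7   8   8  11  11  14  14
  6   0   0   3   3   4   4   4   7   7   8   8  11  11  14  14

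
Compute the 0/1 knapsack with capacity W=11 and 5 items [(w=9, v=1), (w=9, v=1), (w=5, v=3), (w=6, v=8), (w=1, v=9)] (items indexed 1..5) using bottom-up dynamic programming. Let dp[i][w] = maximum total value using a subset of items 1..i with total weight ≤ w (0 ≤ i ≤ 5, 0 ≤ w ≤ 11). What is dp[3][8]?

i\w   0   1   2   3   4   5   6   7   8   9  10  11
  0   0   0   0   0   0   0   0   0   0   0   0   0
  1   0   0   0   0   0   0   0   0   0   1   1   1
  2   0   0   0   0   0   0   0   0   0   1   1   1
  3   0   0   0   0   0   3   3   3   3   3   3   3
  4   0   0   0   0   0   3   8   8   8   8   8  11
  5   0   9   9   9   9   9  12  17  17  17  17  17

3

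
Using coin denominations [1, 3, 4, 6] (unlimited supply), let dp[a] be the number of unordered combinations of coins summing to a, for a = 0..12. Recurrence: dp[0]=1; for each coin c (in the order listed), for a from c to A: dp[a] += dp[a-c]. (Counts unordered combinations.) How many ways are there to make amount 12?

16

after  coin     0     1     2     3     4     5     6     7     8     9    10    11    12
          1     1     1     1     1     1     1     1     1     1     1     1     1     1
          3     1     1     1     2     2     2     3     3     3     4     4     4     5
          4     1     1     1     2     3     3     4     5     6     7     8     9    11
          6     1     1     1     2     3     3     5     6     7     9    11    12    16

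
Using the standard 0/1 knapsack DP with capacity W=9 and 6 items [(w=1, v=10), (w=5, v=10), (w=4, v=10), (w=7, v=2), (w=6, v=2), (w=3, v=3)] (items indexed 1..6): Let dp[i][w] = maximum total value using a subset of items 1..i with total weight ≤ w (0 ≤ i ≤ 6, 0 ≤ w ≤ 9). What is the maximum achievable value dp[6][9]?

23

i\w   0   1   2   3   4   5   6   7   8   9
  0   0   0   0   0   0   0   0   0   0   0
  1   0  10  10  10  10  10  10  10  10  10
  2   0  10  10  10  10  10  20  20  20  20
  3   0  10  10  10  10  20  20  20  20  20
  4   0  10  10  10  10  20  20  20  20  20
  5   0  10  10  10  10  20  20  20  20  20
  6   0  10  10  10  13  20  20  20  23  23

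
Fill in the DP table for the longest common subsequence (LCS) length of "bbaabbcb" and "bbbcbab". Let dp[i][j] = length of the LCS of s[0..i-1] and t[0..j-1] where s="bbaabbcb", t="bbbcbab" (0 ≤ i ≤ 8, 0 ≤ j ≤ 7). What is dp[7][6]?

4

   ''  b  b  b  c  b  a  b
''  0  0  0  0  0  0  0  0
 b  0  1  1  1  1  1  1  1
 b  0  1  2  2  2  2  2  2
 a  0  1  2  2  2  2  3  3
 a  0  1  2  2  2  2  3  3
 b  0  1  2  3  3  3  3  4
 b  0  1  2  3  3  4  4  4
 c  0  1  2  3  4  4  4  4
 b  0  1  2  3  4  5  5  5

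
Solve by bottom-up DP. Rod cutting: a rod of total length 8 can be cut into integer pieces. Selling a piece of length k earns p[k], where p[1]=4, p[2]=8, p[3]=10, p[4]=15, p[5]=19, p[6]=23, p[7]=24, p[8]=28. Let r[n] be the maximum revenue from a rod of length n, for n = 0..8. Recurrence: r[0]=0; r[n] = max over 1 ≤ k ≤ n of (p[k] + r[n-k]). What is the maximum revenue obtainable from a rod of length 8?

   n    0    1    2    3    4    5    6    7    8
r[n]    0    4    8   12   16   20   24   28   32

32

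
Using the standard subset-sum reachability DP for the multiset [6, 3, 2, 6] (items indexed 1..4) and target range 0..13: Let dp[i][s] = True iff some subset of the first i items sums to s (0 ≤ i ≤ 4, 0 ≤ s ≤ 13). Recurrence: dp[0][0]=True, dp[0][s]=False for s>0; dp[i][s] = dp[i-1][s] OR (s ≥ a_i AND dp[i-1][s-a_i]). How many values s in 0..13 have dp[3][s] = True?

i\s   0   1   2   3   4   5   6   7   8   9  10  11  12  13
  0   T   F   F   F   F   F   F   F   F   F   F   F   F   F
  1   T   F   F   F   F   F   T   F   F   F   F   F   F   F
  2   T   F   F   T   F   F   T   F   F   T   F   F   F   F
  3   T   F   T   T   F   T   T   F   T   T   F   T   F   F
  4   T   F   T   T   F   T   T   F   T   T   F   T   T   F

8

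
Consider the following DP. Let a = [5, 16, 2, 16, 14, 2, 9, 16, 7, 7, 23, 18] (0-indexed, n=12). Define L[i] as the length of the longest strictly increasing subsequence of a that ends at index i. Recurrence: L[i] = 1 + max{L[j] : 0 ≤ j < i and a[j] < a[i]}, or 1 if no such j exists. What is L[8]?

   i    0    1    2    3    4    5    6    7    8    9   10   11
a[i]    5   16    2   16   14    2    9   16    7    7   23   18
L[i]    1    2    1    2    2    1    2    3    2    2    4    4

2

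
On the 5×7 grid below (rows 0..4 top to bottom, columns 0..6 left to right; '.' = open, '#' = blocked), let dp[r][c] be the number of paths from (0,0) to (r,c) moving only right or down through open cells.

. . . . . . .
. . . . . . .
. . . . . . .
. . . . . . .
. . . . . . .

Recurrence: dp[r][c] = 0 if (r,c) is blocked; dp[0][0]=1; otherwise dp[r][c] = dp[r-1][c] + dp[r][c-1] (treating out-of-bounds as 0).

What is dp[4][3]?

r\c   0   1   2   3   4   5   6
  0   1   1   1   1   1   1   1
  1   1   2   3   4   5   6   7
  2   1   3   6  10  15  21  28
  3   1   4  10  20  35  56  84
  4   1   5  15  35  70 126 210

35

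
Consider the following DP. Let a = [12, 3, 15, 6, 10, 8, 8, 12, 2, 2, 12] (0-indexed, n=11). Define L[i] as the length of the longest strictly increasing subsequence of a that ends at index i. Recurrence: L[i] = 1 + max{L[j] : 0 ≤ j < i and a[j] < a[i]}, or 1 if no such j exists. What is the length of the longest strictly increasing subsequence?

   i    0    1    2    3    4    5    6    7    8    9   10
a[i]   12    3   15    6   10    8    8   12    2    2   12
L[i]    1    1    2    2    3    3    3    4    1    1    4

4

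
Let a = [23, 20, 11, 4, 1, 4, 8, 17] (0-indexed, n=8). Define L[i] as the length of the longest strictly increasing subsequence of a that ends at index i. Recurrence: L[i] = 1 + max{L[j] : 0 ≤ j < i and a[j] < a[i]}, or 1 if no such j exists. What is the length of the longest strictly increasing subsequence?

4

   i    0    1    2    3    4    5    6    7
a[i]   23   20   11    4    1    4    8   17
L[i]    1    1    1    1    1    2    3    4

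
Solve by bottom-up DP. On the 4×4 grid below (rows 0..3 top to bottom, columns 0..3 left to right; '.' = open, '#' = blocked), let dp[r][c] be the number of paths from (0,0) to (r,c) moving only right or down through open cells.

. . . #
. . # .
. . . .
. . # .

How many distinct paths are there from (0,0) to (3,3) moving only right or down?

3

r\c   0   1   2   3
  0   1   1   1   0
  1   1   2   0   0
  2   1   3   3   3
  3   1   4   0   3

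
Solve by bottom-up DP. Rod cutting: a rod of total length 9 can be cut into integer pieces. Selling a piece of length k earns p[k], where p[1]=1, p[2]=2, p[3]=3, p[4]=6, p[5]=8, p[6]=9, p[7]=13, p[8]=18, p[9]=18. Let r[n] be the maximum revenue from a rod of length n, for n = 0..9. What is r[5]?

8

   n    0    1    2    3    4    5    6    7    8    9
r[n]    0    1    2    3    6    8    9   13   18   19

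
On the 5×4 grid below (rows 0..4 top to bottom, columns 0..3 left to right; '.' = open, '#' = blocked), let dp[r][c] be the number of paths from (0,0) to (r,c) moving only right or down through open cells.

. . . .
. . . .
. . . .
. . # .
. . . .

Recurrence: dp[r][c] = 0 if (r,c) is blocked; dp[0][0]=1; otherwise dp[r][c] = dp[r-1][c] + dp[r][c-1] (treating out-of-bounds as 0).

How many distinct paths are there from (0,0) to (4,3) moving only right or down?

15

r\c   0   1   2   3
  0   1   1   1   1
  1   1   2   3   4
  2   1   3   6  10
  3   1   4   0  10
  4   1   5   5  15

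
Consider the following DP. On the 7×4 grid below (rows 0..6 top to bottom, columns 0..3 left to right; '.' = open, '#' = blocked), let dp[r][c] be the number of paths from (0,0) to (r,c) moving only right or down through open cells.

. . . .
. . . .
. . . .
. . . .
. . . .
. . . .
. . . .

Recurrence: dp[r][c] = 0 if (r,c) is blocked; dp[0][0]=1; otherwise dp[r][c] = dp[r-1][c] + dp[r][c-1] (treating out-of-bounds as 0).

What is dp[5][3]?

56

r\c   0   1   2   3
  0   1   1   1   1
  1   1   2   3   4
  2   1   3   6  10
  3   1   4  10  20
  4   1   5  15  35
  5   1   6  21  56
  6   1   7  28  84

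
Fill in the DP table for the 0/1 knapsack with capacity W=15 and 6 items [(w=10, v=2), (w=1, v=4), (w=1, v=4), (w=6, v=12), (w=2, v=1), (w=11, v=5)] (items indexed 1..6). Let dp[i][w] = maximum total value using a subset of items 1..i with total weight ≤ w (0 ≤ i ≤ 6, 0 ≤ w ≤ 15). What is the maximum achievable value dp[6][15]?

i\w   0   1   2   3   4   5   6   7   8   9  10  11  12  13  14  15
  0   0   0   0   0   0   0   0   0   0   0   0   0   0   0   0   0
  1   0   0   0   0   0   0   0   0   0   0   2   2   2   2   2   2
  2   0   4   4   4   4   4   4   4   4   4   4   6   6   6   6   6
  3   0   4   8   8   8   8   8   8   8   8   8   8  10  10  10  10
  4   0   4   8   8   8   8  12  16  20  20  20  20  20  20  20  20
  5   0   4   8   8   9   9  12  16  20  20  21  21  21  21  21  21
  6   0   4   8   8   9   9  12  16  20  20  21  21  21  21  21  21

21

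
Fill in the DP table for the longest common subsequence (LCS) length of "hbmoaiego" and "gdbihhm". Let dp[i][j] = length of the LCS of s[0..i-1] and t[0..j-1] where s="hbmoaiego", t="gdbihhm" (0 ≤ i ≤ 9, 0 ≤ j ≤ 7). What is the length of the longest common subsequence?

2

   ''  g  d  b  i  h  h  m
''  0  0  0  0  0  0  0  0
 h  0  0  0  0  0  1  1  1
 b  0  0  0  1  1  1  1  1
 m  0  0  0  1  1  1  1  2
 o  0  0  0  1  1  1  1  2
 a  0  0  0  1  1  1  1  2
 i  0  0  0  1  2  2  2  2
 e  0  0  0  1  2  2  2  2
 g  0  1  1  1  2  2  2  2
 o  0  1  1  1  2  2  2  2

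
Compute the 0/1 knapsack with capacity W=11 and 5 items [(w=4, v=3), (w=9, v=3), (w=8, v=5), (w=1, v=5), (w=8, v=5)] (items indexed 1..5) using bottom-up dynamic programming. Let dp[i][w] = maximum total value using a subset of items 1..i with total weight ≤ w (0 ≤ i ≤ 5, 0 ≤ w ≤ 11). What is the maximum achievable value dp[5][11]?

i\w   0   1   2   3   4   5   6   7   8   9  10  11
  0   0   0   0   0   0   0   0   0   0   0   0   0
  1   0   0   0   0   3   3   3   3   3   3   3   3
  2   0   0   0   0   3   3   3   3   3   3   3   3
  3   0   0   0   0   3   3   3   3   5   5   5   5
  4   0   5   5   5   5   8   8   8   8  10  10  10
  5   0   5   5   5   5   8   8   8   8  10  10  10

10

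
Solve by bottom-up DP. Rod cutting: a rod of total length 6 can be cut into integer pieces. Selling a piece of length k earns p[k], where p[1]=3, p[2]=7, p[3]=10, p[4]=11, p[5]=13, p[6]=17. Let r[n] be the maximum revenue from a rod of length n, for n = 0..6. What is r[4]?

   n    0    1    2    3    4    5    6
r[n]    0    3    7   10   14   17   21

14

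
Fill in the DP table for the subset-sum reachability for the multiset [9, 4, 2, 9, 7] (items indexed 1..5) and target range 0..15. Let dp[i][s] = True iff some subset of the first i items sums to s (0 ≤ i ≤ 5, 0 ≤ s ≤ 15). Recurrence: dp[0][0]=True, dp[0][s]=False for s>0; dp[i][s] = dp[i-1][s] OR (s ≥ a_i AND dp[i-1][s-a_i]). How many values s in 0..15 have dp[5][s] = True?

9

i\s   0   1   2   3   4   5   6   7   8   9  10  11  12  13  14  15
  0   T   F   F   F   F   F   F   F   F   F   F   F   F   F   F   F
  1   T   F   F   F   F   F   F   F   F   T   F   F   F   F   F   F
  2   T   F   F   F   T   F   F   F   F   T   F   F   F   T   F   F
  3   T   F   T   F   T   F   T   F   F   T   F   T   F   T   F   T
  4   T   F   T   F   T   F   T   F   F   T   F   T   F   T   F   T
  5   T   F   T   F   T   F   T   T   F   T   F   T   F   T   F   T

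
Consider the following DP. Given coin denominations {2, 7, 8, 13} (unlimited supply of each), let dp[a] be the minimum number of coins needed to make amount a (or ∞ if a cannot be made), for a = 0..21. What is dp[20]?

 a  0  1  2  3  4  5  6  7  8  9 10 11 12 13 14 15 16 17 18 19 20 21
dp  0  -  1  -  2  -  3  1  1  2  2  3  3  1  2  2  2  3  3  4  2  2
(- denotes ∞ / unreachable)

2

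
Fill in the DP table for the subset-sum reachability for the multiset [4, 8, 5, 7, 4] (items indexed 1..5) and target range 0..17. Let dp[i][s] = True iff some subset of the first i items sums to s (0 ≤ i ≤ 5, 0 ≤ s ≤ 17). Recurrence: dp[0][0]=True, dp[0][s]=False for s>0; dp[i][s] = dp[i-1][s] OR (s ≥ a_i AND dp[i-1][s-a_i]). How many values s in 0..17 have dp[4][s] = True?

i\s   0   1   2   3   4   5   6   7   8   9  10  11  12  13  14  15  16  17
  0   T   F   F   F   F   F   F   F   F   F   F   F   F   F   F   F   F   F
  1   T   F   F   F   T   F   F   F   F   F   F   F   F   F   F   F   F   F
  2   T   F   F   F   T   F   F   F   T   F   F   F   T   F   F   F   F   F
  3   T   F   F   F   T   T   F   F   T   T   F   F   T   T   F   F   F   T
  4   T   F   F   F   T   T   F   T   T   T   F   T   T   T   F   T   T   T
  5   T   F   F   F   T   T   F   T   T   T   F   T   T   T   F   T   T   T

12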